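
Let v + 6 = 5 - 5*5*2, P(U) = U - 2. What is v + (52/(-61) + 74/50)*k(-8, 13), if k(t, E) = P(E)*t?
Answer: -161991/1525 ≈ -106.22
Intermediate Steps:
P(U) = -2 + U
v = -51 (v = -6 + (5 - 5*5*2) = -6 + (5 - 25*2) = -6 + (5 - 50) = -6 - 45 = -51)
k(t, E) = t*(-2 + E) (k(t, E) = (-2 + E)*t = t*(-2 + E))
v + (52/(-61) + 74/50)*k(-8, 13) = -51 + (52/(-61) + 74/50)*(-8*(-2 + 13)) = -51 + (52*(-1/61) + 74*(1/50))*(-8*11) = -51 + (-52/61 + 37/25)*(-88) = -51 + (957/1525)*(-88) = -51 - 84216/1525 = -161991/1525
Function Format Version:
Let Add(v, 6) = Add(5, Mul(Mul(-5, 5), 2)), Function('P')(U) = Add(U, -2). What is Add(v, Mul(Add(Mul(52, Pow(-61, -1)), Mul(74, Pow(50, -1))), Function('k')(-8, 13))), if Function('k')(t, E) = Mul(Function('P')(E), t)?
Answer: Rational(-161991, 1525) ≈ -106.22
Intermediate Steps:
Function('P')(U) = Add(-2, U)
v = -51 (v = Add(-6, Add(5, Mul(Mul(-5, 5), 2))) = Add(-6, Add(5, Mul(-25, 2))) = Add(-6, Add(5, -50)) = Add(-6, -45) = -51)
Function('k')(t, E) = Mul(t, Add(-2, E)) (Function('k')(t, E) = Mul(Add(-2, E), t) = Mul(t, Add(-2, E)))
Add(v, Mul(Add(Mul(52, Pow(-61, -1)), Mul(74, Pow(50, -1))), Function('k')(-8, 13))) = Add(-51, Mul(Add(Mul(52, Pow(-61, -1)), Mul(74, Pow(50, -1))), Mul(-8, Add(-2, 13)))) = Add(-51, Mul(Add(Mul(52, Rational(-1, 61)), Mul(74, Rational(1, 50))), Mul(-8, 11))) = Add(-51, Mul(Add(Rational(-52, 61), Rational(37, 25)), -88)) = Add(-51, Mul(Rational(957, 1525), -88)) = Add(-51, Rational(-84216, 1525)) = Rational(-161991, 1525)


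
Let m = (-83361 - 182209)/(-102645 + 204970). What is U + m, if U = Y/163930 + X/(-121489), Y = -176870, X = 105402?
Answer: -185115457229163/40757463207305 ≈ -4.5419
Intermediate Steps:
U = -3876630929/1991569177 (U = -176870/163930 + 105402/(-121489) = -176870*1/163930 + 105402*(-1/121489) = -17687/16393 - 105402/121489 = -3876630929/1991569177 ≈ -1.9465)
m = -53114/20465 (m = -265570/102325 = -265570*1/102325 = -53114/20465 ≈ -2.5954)
U + m = -3876630929/1991569177 - 53114/20465 = -185115457229163/40757463207305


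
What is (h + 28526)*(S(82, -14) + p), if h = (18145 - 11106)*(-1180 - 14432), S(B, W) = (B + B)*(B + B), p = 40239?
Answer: -7375742600170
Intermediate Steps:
S(B, W) = 4*B² (S(B, W) = (2*B)*(2*B) = 4*B²)
h = -109892868 (h = 7039*(-15612) = -109892868)
(h + 28526)*(S(82, -14) + p) = (-109892868 + 28526)*(4*82² + 40239) = -109864342*(4*6724 + 40239) = -109864342*(26896 + 40239) = -109864342*67135 = -7375742600170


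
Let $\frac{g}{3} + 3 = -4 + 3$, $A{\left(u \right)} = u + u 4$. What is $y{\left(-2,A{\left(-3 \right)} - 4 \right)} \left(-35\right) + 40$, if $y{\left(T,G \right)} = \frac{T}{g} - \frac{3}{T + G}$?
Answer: $\frac{175}{6} \approx 29.167$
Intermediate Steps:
$A{\left(u \right)} = 5 u$ ($A{\left(u \right)} = u + 4 u = 5 u$)
$g = -12$ ($g = -9 + 3 \left(-4 + 3\right) = -9 + 3 \left(-1\right) = -9 - 3 = -12$)
$y{\left(T,G \right)} = - \frac{3}{G + T} - \frac{T}{12}$ ($y{\left(T,G \right)} = \frac{T}{-12} - \frac{3}{T + G} = T \left(- \frac{1}{12}\right) - \frac{3}{G + T} = - \frac{T}{12} - \frac{3}{G + T} = - \frac{3}{G + T} - \frac{T}{12}$)
$y{\left(-2,A{\left(-3 \right)} - 4 \right)} \left(-35\right) + 40 = \frac{-36 - \left(-2\right)^{2} - \left(5 \left(-3\right) - 4\right) \left(-2\right)}{12 \left(\left(5 \left(-3\right) - 4\right) - 2\right)} \left(-35\right) + 40 = \frac{-36 - 4 - \left(-15 - 4\right) \left(-2\right)}{12 \left(\left(-15 - 4\right) - 2\right)} \left(-35\right) + 40 = \frac{-36 - 4 - \left(-19\right) \left(-2\right)}{12 \left(-19 - 2\right)} \left(-35\right) + 40 = \frac{-36 - 4 - 38}{12 \left(-21\right)} \left(-35\right) + 40 = \frac{1}{12} \left(- \frac{1}{21}\right) \left(-78\right) \left(-35\right) + 40 = \frac{13}{42} \left(-35\right) + 40 = - \frac{65}{6} + 40 = \frac{175}{6}$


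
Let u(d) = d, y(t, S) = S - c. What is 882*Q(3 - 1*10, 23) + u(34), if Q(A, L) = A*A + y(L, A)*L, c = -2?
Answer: -58178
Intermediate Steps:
y(t, S) = 2 + S (y(t, S) = S - 1*(-2) = S + 2 = 2 + S)
Q(A, L) = A² + L*(2 + A) (Q(A, L) = A*A + (2 + A)*L = A² + L*(2 + A))
882*Q(3 - 1*10, 23) + u(34) = 882*((3 - 1*10)² + 23*(2 + (3 - 1*10))) + 34 = 882*((3 - 10)² + 23*(2 + (3 - 10))) + 34 = 882*((-7)² + 23*(2 - 7)) + 34 = 882*(49 + 23*(-5)) + 34 = 882*(49 - 115) + 34 = 882*(-66) + 34 = -58212 + 34 = -58178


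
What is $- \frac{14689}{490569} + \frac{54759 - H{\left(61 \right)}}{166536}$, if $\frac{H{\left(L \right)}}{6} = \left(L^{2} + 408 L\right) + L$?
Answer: $- \frac{740380973}{1008609864} \approx -0.73406$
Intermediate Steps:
$H{\left(L \right)} = 6 L^{2} + 2454 L$ ($H{\left(L \right)} = 6 \left(\left(L^{2} + 408 L\right) + L\right) = 6 \left(L^{2} + 409 L\right) = 6 L^{2} + 2454 L$)
$- \frac{14689}{490569} + \frac{54759 - H{\left(61 \right)}}{166536} = - \frac{14689}{490569} + \frac{54759 - 6 \cdot 61 \left(409 + 61\right)}{166536} = \left(-14689\right) \frac{1}{490569} + \left(54759 - 6 \cdot 61 \cdot 470\right) \frac{1}{166536} = - \frac{14689}{490569} + \left(54759 - 172020\right) \frac{1}{166536} = - \frac{14689}{490569} - \frac{4343}{6168} = - \frac{740380973}{1008609864}$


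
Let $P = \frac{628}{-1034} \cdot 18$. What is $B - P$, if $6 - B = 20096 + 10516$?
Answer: $- \frac{15817650}{517} \approx -30595.0$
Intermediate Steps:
$B = -30606$ ($B = 6 - \left(20096 + 10516\right) = 6 - 30612 = -30606$)
$P = - \frac{5652}{517}$ ($P = 628 \left(- \frac{1}{1034}\right) 18 = \left(- \frac{314}{517}\right) 18 = - \frac{5652}{517} \approx -10.932$)
$B - P = -30606 - - \frac{5652}{517} = -30606 + \frac{5652}{517} = - \frac{15817650}{517}$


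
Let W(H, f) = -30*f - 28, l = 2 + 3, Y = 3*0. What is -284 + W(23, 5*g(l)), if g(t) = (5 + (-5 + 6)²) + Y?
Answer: -1212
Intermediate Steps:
Y = 0
l = 5
g(t) = 6 (g(t) = (5 + (-5 + 6)²) + 0 = (5 + 1²) + 0 = (5 + 1) + 0 = 6 + 0 = 6)
W(H, f) = -28 - 30*f
-284 + W(23, 5*g(l)) = -284 + (-28 - 150*6) = -284 + (-28 - 30*30) = -284 + (-28 - 900) = -284 - 928 = -1212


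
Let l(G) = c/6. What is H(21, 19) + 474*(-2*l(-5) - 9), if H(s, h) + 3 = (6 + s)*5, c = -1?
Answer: -3976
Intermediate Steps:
l(G) = -⅙ (l(G) = -1/6 = -1*⅙ = -⅙)
H(s, h) = 27 + 5*s (H(s, h) = -3 + (6 + s)*5 = -3 + (30 + 5*s) = 27 + 5*s)
H(21, 19) + 474*(-2*l(-5) - 9) = (27 + 5*21) + 474*(-2*(-⅙) - 9) = (27 + 105) + 474*(⅓ - 9) = 132 + 474*(-26/3) = 132 - 4108 = -3976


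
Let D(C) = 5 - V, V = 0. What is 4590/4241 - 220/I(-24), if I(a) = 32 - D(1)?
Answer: -809090/114507 ≈ -7.0659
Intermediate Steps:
D(C) = 5 (D(C) = 5 - 1*0 = 5 + 0 = 5)
I(a) = 27 (I(a) = 32 - 1*5 = 32 - 5 = 27)
4590/4241 - 220/I(-24) = 4590/4241 - 220/27 = -809090/114507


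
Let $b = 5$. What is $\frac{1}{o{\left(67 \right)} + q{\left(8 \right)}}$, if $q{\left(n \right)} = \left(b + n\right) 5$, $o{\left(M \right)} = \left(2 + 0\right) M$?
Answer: $\frac{1}{199} \approx 0.0050251$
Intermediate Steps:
$o{\left(M \right)} = 2 M$
$q{\left(n \right)} = 25 + 5 n$ ($q{\left(n \right)} = \left(5 + n\right) 5 = 25 + 5 n$)
$\frac{1}{o{\left(67 \right)} + q{\left(8 \right)}} = \frac{1}{2 \cdot 67 + \left(25 + 5 \cdot 8\right)} = \frac{1}{134 + \left(25 + 40\right)} = \frac{1}{134 + 65} = \frac{1}{199}$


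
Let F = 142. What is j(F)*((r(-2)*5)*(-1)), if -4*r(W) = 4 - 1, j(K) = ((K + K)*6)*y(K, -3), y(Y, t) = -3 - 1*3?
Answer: -38340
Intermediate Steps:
y(Y, t) = -6 (y(Y, t) = -3 - 3 = -6)
j(K) = -72*K (j(K) = ((K + K)*6)*(-6) = ((2*K)*6)*(-6) = (12*K)*(-6) = -72*K)
r(W) = -¾ (r(W) = -(4 - 1)/4 = -¼*3 = -¾)
j(F)*((r(-2)*5)*(-1)) = (-72*142)*(-¾*5*(-1)) = -(-38340)*(-1) = -10224*15/4 = -38340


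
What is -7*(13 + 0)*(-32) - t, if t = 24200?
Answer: -21288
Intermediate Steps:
-7*(13 + 0)*(-32) - t = -7*(13 + 0)*(-32) - 1*24200 = -7*13*(-32) - 24200 = -91*(-32) - 24200 = 2912 - 24200 = -21288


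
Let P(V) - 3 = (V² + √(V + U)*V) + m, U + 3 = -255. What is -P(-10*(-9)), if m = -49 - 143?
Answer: -7911 - 180*I*√42 ≈ -7911.0 - 1166.5*I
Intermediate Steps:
U = -258 (U = -3 - 255 = -258)
m = -192
P(V) = -189 + V² + V*√(-258 + V) (P(V) = 3 + ((V² + √(V - 258)*V) - 192) = 3 + ((V² + √(-258 + V)*V) - 192) = 3 + ((V² + V*√(-258 + V)) - 192) = 3 + (-192 + V² + V*√(-258 + V)) = -189 + V² + V*√(-258 + V))
-P(-10*(-9)) = -(-189 + (-10*(-9))² + (-10*(-9))*√(-258 - 10*(-9))) = -(-189 + 90² + 90*√(-258 + 90)) = -(-189 + 8100 + 90*√(-168)) = -(-189 + 8100 + 90*(2*I*√42)) = -(-189 + 8100 + 180*I*√42) = -(7911 + 180*I*√42) = -7911 - 180*I*√42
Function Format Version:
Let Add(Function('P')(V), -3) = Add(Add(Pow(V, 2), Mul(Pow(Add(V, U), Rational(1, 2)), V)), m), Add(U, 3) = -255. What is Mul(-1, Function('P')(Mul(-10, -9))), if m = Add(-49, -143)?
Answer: Add(-7911, Mul(-180, I, Pow(42, Rational(1, 2)))) ≈ Add(-7911.0, Mul(-1166.5, I))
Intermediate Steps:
U = -258 (U = Add(-3, -255) = -258)
m = -192
Function('P')(V) = Add(-189, Pow(V, 2), Mul(V, Pow(Add(-258, V), Rational(1, 2)))) (Function('P')(V) = Add(3, Add(Add(Pow(V, 2), Mul(Pow(Add(V, -258), Rational(1, 2)), V)), -192)) = Add(3, Add(Add(Pow(V, 2), Mul(Pow(Add(-258, V), Rational(1, 2)), V)), -192)) = Add(3, Add(Add(Pow(V, 2), Mul(V, Pow(Add(-258, V), Rational(1, 2)))), -192)) = Add(3, Add(-192, Pow(V, 2), Mul(V, Pow(Add(-258, V), Rational(1, 2))))) = Add(-189, Pow(V, 2), Mul(V, Pow(Add(-258, V), Rational(1, 2)))))
Mul(-1, Function('P')(Mul(-10, -9))) = Mul(-1, Add(-189, Pow(Mul(-10, -9), 2), Mul(Mul(-10, -9), Pow(Add(-258, Mul(-10, -9)), Rational(1, 2))))) = Mul(-1, Add(-189, Pow(90, 2), Mul(90, Pow(Add(-258, 90), Rational(1, 2))))) = Mul(-1, Add(-189, 8100, Mul(90, Pow(-168, Rational(1, 2))))) = Mul(-1, Add(-189, 8100, Mul(90, Mul(2, I, Pow(42, Rational(1, 2)))))) = Mul(-1, Add(-189, 8100, Mul(180, I, Pow(42, Rational(1, 2))))) = Mul(-1, Add(7911, Mul(180, I, Pow(42, Rational(1, 2))))) = Add(-7911, Mul(-180, I, Pow(42, Rational(1, 2))))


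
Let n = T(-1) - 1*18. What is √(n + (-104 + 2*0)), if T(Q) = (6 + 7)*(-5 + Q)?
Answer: 10*I*√2 ≈ 14.142*I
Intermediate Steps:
T(Q) = -65 + 13*Q (T(Q) = 13*(-5 + Q) = -65 + 13*Q)
n = -96 (n = (-65 + 13*(-1)) - 1*18 = (-65 - 13) - 18 = -78 - 18 = -96)
√(n + (-104 + 2*0)) = √(-96 + (-104 + 2*0)) = √(-96 + (-104 + 0)) = √(-96 - 104) = √(-200) = 10*I*√2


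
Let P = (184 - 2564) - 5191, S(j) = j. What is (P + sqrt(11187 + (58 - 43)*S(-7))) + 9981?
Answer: 2410 + sqrt(11082) ≈ 2515.3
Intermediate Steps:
P = -7571 (P = -2380 - 5191 = -7571)
(P + sqrt(11187 + (58 - 43)*S(-7))) + 9981 = (-7571 + sqrt(11187 + (58 - 43)*(-7))) + 9981 = (-7571 + sqrt(11187 + 15*(-7))) + 9981 = (-7571 + sqrt(11187 - 105)) + 9981 = (-7571 + sqrt(11082)) + 9981 = 2410 + sqrt(11082)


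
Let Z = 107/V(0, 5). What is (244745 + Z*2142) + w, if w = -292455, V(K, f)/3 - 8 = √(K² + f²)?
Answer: -543832/13 ≈ -41833.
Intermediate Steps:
V(K, f) = 24 + 3*√(K² + f²)
Z = 107/39 (Z = 107/(24 + 3*√(0² + 5²)) = 107/(24 + 3*√(0 + 25)) = 107/(24 + 3*√25) = 107/(24 + 3*5) = 107/(24 + 15) = 107/39 ≈ 2.7436)
(244745 + Z*2142) + w = (244745 + (107/39)*2142) - 292455 = (244745 + 76398/13) - 292455 = 3258083/13 - 292455 = -543832/13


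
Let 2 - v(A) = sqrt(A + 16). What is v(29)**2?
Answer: 49 - 12*sqrt(5) ≈ 22.167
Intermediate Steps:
v(A) = 2 - sqrt(16 + A) (v(A) = 2 - sqrt(A + 16) = 2 - sqrt(16 + A))
v(29)**2 = (2 - sqrt(16 + 29))**2 = (2 - sqrt(45))**2 = (2 - 3*sqrt(5))**2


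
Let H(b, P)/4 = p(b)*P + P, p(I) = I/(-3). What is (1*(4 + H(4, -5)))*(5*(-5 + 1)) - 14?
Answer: -682/3 ≈ -227.33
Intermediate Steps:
p(I) = -I/3 (p(I) = I*(-1/3) = -I/3)
H(b, P) = 4*P - 4*P*b/3 (H(b, P) = 4*((-b/3)*P + P) = 4*(-P*b/3 + P) = 4*(P - P*b/3) = 4*P - 4*P*b/3)
(1*(4 + H(4, -5)))*(5*(-5 + 1)) - 14 = (1*(4 + (4/3)*(-5)*(3 - 1*4)))*(5*(-5 + 1)) - 14 = (1*(4 + (4/3)*(-5)*(3 - 4)))*(5*(-4)) - 14 = (1*(4 + (4/3)*(-5)*(-1)))*(-20) - 14 = (1*(4 + 20/3))*(-20) - 14 = (1*(32/3))*(-20) - 14 = (32/3)*(-20) - 14 = -640/3 - 14 = -682/3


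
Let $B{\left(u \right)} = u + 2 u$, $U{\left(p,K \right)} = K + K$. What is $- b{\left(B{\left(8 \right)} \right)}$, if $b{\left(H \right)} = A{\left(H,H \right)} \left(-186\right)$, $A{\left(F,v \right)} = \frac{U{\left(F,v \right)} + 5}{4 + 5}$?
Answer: $\frac{3286}{3} \approx 1095.3$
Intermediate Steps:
$U{\left(p,K \right)} = 2 K$
$B{\left(u \right)} = 3 u$
$A{\left(F,v \right)} = \frac{5}{9} + \frac{2 v}{9}$ ($A{\left(F,v \right)} = \frac{2 v + 5}{4 + 5} = \frac{5 + 2 v}{9} = \left(5 + 2 v\right) \frac{1}{9} = \frac{5}{9} + \frac{2 v}{9}$)
$b{\left(H \right)} = - \frac{310}{3} - \frac{124 H}{3}$ ($b{\left(H \right)} = \left(\frac{5}{9} + \frac{2 H}{9}\right) \left(-186\right) = - \frac{310}{3} - \frac{124 H}{3}$)
$- b{\left(B{\left(8 \right)} \right)} = - (- \frac{310}{3} - \frac{124 \cdot 3 \cdot 8}{3}) = - (- \frac{310}{3} - 992) = \left(-1\right) \left(- \frac{3286}{3}\right) = \frac{3286}{3}$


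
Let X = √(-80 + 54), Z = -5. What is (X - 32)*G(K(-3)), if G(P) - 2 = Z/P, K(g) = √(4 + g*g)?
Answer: -(26 - 5*√13)*(32 - I*√26)/13 ≈ -19.624 + 3.127*I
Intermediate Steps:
K(g) = √(4 + g²)
G(P) = 2 - 5/P
X = I*√26 (X = √(-26) = I*√26 ≈ 5.099*I)
(X - 32)*G(K(-3)) = (I*√26 - 32)*(2 - 5/√(4 + (-3)²)) = (-32 + I*√26)*(2 - 5/√(4 + 9)) = (-32 + I*√26)*(2 - 5*√13/13)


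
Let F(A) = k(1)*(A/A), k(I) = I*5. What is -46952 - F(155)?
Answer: -46957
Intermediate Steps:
k(I) = 5*I
F(A) = 5 (F(A) = (5*1)*(A/A) = 5*1 = 5)
-46952 - F(155) = -46952 - 1*5 = -46952 - 5 = -46957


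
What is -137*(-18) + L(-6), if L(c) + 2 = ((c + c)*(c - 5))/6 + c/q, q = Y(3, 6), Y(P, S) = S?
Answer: 2485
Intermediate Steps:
q = 6
L(c) = -2 + c/6 + c*(-5 + c)/3 (L(c) = -2 + (((c + c)*(c - 5))/6 + c/6) = -2 + (((2*c)*(-5 + c))*(⅙) + c*(⅙)) = -2 + ((2*c*(-5 + c))*(⅙) + c/6) = -2 + (c*(-5 + c)/3 + c/6) = -2 + (c/6 + c*(-5 + c)/3) = -2 + c/6 + c*(-5 + c)/3)
-137*(-18) + L(-6) = -137*(-18) + (-2 - 3/2*(-6) + (⅓)*(-6)²) = 2466 + (-2 + 9 + (⅓)*36) = 2466 + (-2 + 9 + 12) = 2466 + 19 = 2485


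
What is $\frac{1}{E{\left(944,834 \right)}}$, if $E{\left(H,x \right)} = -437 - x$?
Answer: $- \frac{1}{1271} \approx -0.00078678$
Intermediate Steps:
$\frac{1}{E{\left(944,834 \right)}} = \frac{1}{-437 - 834} = \frac{1}{-1271} = - \frac{1}{1271}$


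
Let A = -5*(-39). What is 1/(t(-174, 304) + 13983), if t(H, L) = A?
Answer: 1/14178 ≈ 7.0532e-5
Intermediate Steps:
A = 195
t(H, L) = 195
1/(t(-174, 304) + 13983) = 1/(195 + 13983) = 1/14178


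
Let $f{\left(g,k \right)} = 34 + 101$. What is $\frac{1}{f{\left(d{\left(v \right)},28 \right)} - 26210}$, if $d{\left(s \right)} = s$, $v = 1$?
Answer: $- \frac{1}{26075} \approx -3.8351 \cdot 10^{-5}$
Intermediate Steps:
$f{\left(g,k \right)} = 135$
$\frac{1}{f{\left(d{\left(v \right)},28 \right)} - 26210} = \frac{1}{135 - 26210} = \frac{1}{-26075} = - \frac{1}{26075}$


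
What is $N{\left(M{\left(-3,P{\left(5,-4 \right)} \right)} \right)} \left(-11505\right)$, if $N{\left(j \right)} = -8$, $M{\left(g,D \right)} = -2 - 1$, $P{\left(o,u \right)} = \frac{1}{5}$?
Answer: $92040$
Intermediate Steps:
$P{\left(o,u \right)} = \frac{1}{5}$
$M{\left(g,D \right)} = -3$ ($M{\left(g,D \right)} = -2 - 1 = -3$)
$N{\left(M{\left(-3,P{\left(5,-4 \right)} \right)} \right)} \left(-11505\right) = \left(-8\right) \left(-11505\right) = 92040$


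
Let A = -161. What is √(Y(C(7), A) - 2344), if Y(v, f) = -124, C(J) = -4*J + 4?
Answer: 2*I*√617 ≈ 49.679*I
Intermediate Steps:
C(J) = 4 - 4*J
√(Y(C(7), A) - 2344) = √(-124 - 2344) = √(-2468) = 2*I*√617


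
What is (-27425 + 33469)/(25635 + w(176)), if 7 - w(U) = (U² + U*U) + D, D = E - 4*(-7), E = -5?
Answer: -6044/36333 ≈ -0.16635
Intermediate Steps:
D = 23 (D = -5 - 4*(-7) = -5 + 28 = 23)
w(U) = -16 - 2*U² (w(U) = 7 - ((U² + U*U) + 23) = 7 - ((U² + U²) + 23) = 7 - (2*U² + 23) = 7 - (23 + 2*U²) = 7 + (-23 - 2*U²) = -16 - 2*U²)
(-27425 + 33469)/(25635 + w(176)) = (-27425 + 33469)/(25635 + (-16 - 2*176²)) = 6044/(25635 + (-16 - 2*30976)) = 6044/(25635 + (-16 - 61952)) = 6044/(25635 - 61968) = 6044/(-36333) = 6044*(-1/36333) = -6044/36333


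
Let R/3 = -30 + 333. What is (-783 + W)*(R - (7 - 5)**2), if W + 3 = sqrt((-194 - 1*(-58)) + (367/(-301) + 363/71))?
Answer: -711330 + 4525*I*sqrt(2413427030)/21371 ≈ -7.1133e+5 + 10402.0*I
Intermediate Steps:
R = 909 (R = 3*(-30 + 333) = 3*303 = 909)
W = -3 + 5*I*sqrt(2413427030)/21371 (W = -3 + sqrt((-194 - 1*(-58)) + (367/(-301) + 363/71)) = -3 + sqrt((-194 + 58) + (367*(-1/301) + 363*(1/71))) = -3 + sqrt(-136 + (-367/301 + 363/71)) = -3 + sqrt(-136 + 83206/21371) = -3 + sqrt(-2823250/21371) = -3 + 5*I*sqrt(2413427030)/21371 ≈ -3.0 + 11.494*I)
(-783 + W)*(R - (7 - 5)**2) = (-783 + (-3 + 5*I*sqrt(2413427030)/21371))*(909 - (7 - 5)**2) = (-786 + 5*I*sqrt(2413427030)/21371)*(909 - 1*2**2) = (-786 + 5*I*sqrt(2413427030)/21371)*(909 - 1*4) = (-786 + 5*I*sqrt(2413427030)/21371)*(909 - 4) = (-786 + 5*I*sqrt(2413427030)/21371)*905 = -711330 + 4525*I*sqrt(2413427030)/21371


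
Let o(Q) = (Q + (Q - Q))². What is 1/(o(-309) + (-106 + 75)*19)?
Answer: 1/94892 ≈ 1.0538e-5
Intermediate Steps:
o(Q) = Q² (o(Q) = (Q + 0)² = Q²)
1/(o(-309) + (-106 + 75)*19) = 1/((-309)² + (-106 + 75)*19) = 1/(95481 - 31*19) = 1/(95481 - 589) = 1/94892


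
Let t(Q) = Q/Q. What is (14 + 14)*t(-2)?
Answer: 28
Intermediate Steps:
t(Q) = 1
(14 + 14)*t(-2) = (14 + 14)*1 = 28*1 = 28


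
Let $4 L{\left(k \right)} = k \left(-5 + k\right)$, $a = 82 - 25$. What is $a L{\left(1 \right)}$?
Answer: $-57$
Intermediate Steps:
$a = 57$
$L{\left(k \right)} = \frac{k \left(-5 + k\right)}{4}$
$a L{\left(1 \right)} = 57 \cdot \frac{1}{4} \cdot 1 \left(-5 + 1\right) = 57 \cdot \frac{1}{4} \cdot 1 \left(-4\right) = 57 \left(-1\right) = -57$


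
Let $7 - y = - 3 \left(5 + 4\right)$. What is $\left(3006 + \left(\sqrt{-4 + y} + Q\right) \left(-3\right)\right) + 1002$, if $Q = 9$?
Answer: $3981 - 3 \sqrt{30} \approx 3964.6$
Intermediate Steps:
$y = 34$ ($y = 7 - - 3 \left(5 + 4\right) = 7 - \left(-3\right) 9 = 7 - -27 = 7 + 27 = 34$)
$\left(3006 + \left(\sqrt{-4 + y} + Q\right) \left(-3\right)\right) + 1002 = \left(3006 + \left(\sqrt{-4 + 34} + 9\right) \left(-3\right)\right) + 1002 = \left(3006 + \left(\sqrt{30} + 9\right) \left(-3\right)\right) + 1002 = \left(3006 + \left(9 + \sqrt{30}\right) \left(-3\right)\right) + 1002 = \left(3006 - \left(27 + 3 \sqrt{30}\right)\right) + 1002 = \left(2979 - 3 \sqrt{30}\right) + 1002 = 3981 - 3 \sqrt{30}$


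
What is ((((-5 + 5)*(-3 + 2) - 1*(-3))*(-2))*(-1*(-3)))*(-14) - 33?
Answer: 219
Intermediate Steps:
((((-5 + 5)*(-3 + 2) - 1*(-3))*(-2))*(-1*(-3)))*(-14) - 33 = (((0*(-1) + 3)*(-2))*3)*(-14) - 33 = (((0 + 3)*(-2))*3)*(-14) - 33 = ((3*(-2))*3)*(-14) - 33 = -6*3*(-14) - 33 = -18*(-14) - 33 = 252 - 33 = 219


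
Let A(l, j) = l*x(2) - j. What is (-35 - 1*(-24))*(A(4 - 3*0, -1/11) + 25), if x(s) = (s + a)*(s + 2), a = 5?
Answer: -1508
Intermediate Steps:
x(s) = (2 + s)*(5 + s) (x(s) = (s + 5)*(s + 2) = (5 + s)*(2 + s) = (2 + s)*(5 + s))
A(l, j) = -j + 28*l (A(l, j) = l*(10 + 2**2 + 7*2) - j = l*(10 + 4 + 14) - j = l*28 - j = 28*l - j = -j + 28*l)
(-35 - 1*(-24))*(A(4 - 3*0, -1/11) + 25) = (-35 - 1*(-24))*((-(-1)/11 + 28*(4 - 3*0)) + 25) = (-35 + 24)*((-(-1)/11 + 28*(4 + 0)) + 25) = -11*((-1*(-1/11) + 28*4) + 25) = -11*((1/11 + 112) + 25) = -11*(1233/11 + 25) = -11*1508/11 = -1508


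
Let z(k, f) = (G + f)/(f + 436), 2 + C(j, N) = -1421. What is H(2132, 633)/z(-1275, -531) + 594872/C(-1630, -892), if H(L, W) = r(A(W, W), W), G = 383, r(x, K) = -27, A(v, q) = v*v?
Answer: -91691051/210604 ≈ -435.37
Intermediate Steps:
C(j, N) = -1423 (C(j, N) = -2 - 1421 = -1423)
A(v, q) = v²
H(L, W) = -27
z(k, f) = (383 + f)/(436 + f) (z(k, f) = (383 + f)/(f + 436) = (383 + f)/(436 + f))
H(2132, 633)/z(-1275, -531) + 594872/C(-1630, -892) = -27*(436 - 531)/(383 - 531) + 594872/(-1423) = -27/(-148/(-95)) + 594872*(-1/1423) = -27/((-1/95*(-148))) - 594872/1423 = -27/148/95 - 594872/1423 = -27*95/148 - 594872/1423 = -2565/148 - 594872/1423 = -91691051/210604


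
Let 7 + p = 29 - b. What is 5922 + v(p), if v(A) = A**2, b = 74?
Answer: 8626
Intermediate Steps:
p = -52 (p = -7 + (29 - 1*74) = -7 + (29 - 74) = -7 - 45 = -52)
5922 + v(p) = 5922 + (-52)**2 = 5922 + 2704 = 8626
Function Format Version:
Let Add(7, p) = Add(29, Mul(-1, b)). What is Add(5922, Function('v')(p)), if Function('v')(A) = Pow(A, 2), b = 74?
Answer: 8626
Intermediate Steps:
p = -52 (p = Add(-7, Add(29, Mul(-1, 74))) = Add(-7, Add(29, -74)) = Add(-7, -45) = -52)
Add(5922, Function('v')(p)) = Add(5922, Pow(-52, 2)) = Add(5922, 2704) = 8626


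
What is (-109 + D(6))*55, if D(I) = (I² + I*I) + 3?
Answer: -1870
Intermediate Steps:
D(I) = 3 + 2*I² (D(I) = (I² + I²) + 3 = 2*I² + 3 = 3 + 2*I²)
(-109 + D(6))*55 = (-109 + (3 + 2*6²))*55 = (-109 + (3 + 2*36))*55 = (-109 + (3 + 72))*55 = (-109 + 75)*55 = -34*55 = -1870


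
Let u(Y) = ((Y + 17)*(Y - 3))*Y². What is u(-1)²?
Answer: 4096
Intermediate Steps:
u(Y) = Y²*(-3 + Y)*(17 + Y) (u(Y) = ((17 + Y)*(-3 + Y))*Y² = ((-3 + Y)*(17 + Y))*Y² = Y²*(-3 + Y)*(17 + Y))
u(-1)² = ((-1)²*(-51 + (-1)² + 14*(-1)))² = (1*(-51 + 1 - 14))² = (1*(-64))² = (-64)² = 4096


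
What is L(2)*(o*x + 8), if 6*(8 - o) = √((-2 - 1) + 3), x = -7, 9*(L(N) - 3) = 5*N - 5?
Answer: -512/3 ≈ -170.67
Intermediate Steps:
L(N) = 22/9 + 5*N/9 (L(N) = 3 + (5*N - 5)/9 = 3 + (-5 + 5*N)/9 = 3 + (-5/9 + 5*N/9) = 22/9 + 5*N/9)
o = 8 (o = 8 - √((-2 - 1) + 3)/6 = 8 - √(-3 + 3)/6 = 8 - √0/6 = 8 - ⅙*0 = 8 + 0 = 8)
L(2)*(o*x + 8) = (22/9 + (5/9)*2)*(8*(-7) + 8) = (22/9 + 10/9)*(-56 + 8) = (32/9)*(-48) = -512/3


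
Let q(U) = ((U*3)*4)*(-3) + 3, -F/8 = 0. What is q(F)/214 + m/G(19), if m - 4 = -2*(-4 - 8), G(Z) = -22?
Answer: -2963/2354 ≈ -1.2587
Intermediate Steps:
F = 0 (F = -8*0 = 0)
m = 28 (m = 4 - 2*(-4 - 8) = 4 - 2*(-12) = 4 + 24 = 28)
q(U) = 3 - 36*U (q(U) = ((3*U)*4)*(-3) + 3 = (12*U)*(-3) + 3 = -36*U + 3 = 3 - 36*U)
q(F)/214 + m/G(19) = (3 - 36*0)/214 + 28/(-22) = (3 + 0)*(1/214) + 28*(-1/22) = 3*(1/214) - 14/11 = 3/214 - 14/11 = -2963/2354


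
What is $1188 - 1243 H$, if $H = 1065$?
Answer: $-1322607$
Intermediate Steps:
$1188 - 1243 H = 1188 - 1323795 = -1322607$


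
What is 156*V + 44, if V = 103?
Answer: 16112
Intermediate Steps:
156*V + 44 = 156*103 + 44 = 16068 + 44 = 16112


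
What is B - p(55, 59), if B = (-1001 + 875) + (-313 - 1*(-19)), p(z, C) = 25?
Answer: -445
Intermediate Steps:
B = -420 (B = -126 + (-313 + 19) = -126 - 294 = -420)
B - p(55, 59) = -420 - 1*25 = -420 - 25 = -445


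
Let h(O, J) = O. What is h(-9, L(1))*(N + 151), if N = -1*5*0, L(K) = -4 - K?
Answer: -1359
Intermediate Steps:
N = 0 (N = -5*0 = 0)
h(-9, L(1))*(N + 151) = -9*(0 + 151) = -9*151 = -1359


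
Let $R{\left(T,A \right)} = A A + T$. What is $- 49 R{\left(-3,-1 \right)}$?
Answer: $98$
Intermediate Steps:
$R{\left(T,A \right)} = T + A^{2}$ ($R{\left(T,A \right)} = A^{2} + T = T + A^{2}$)
$- 49 R{\left(-3,-1 \right)} = - 49 \left(-3 + \left(-1\right)^{2}\right) = - 49 \left(-3 + 1\right) = \left(-49\right) \left(-2\right) = 98$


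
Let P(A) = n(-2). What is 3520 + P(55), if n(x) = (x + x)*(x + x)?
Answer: 3536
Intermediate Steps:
n(x) = 4*x² (n(x) = (2*x)*(2*x) = 4*x²)
P(A) = 16 (P(A) = 4*(-2)² = 4*4 = 16)
3520 + P(55) = 3520 + 16 = 3536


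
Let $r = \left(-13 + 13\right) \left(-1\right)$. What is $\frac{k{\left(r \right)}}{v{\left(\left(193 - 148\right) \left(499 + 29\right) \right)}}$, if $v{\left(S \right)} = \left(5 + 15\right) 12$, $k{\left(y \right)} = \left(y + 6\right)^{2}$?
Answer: $\frac{3}{20} \approx 0.15$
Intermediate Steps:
$r = 0$ ($r = 0 \left(-1\right) = 0$)
$k{\left(y \right)} = \left(6 + y\right)^{2}$
$v{\left(S \right)} = 240$ ($v{\left(S \right)} = 20 \cdot 12 = 240$)
$\frac{k{\left(r \right)}}{v{\left(\left(193 - 148\right) \left(499 + 29\right) \right)}} = \frac{\left(6 + 0\right)^{2}}{240} = 6^{2} \cdot \frac{1}{240} = 36 \cdot \frac{1}{240} = \frac{3}{20}$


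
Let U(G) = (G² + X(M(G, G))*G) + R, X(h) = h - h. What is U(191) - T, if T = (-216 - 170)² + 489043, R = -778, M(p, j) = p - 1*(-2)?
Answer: -602336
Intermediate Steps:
M(p, j) = 2 + p (M(p, j) = p + 2 = 2 + p)
X(h) = 0
U(G) = -778 + G² (U(G) = (G² + 0*G) - 778 = (G² + 0) - 778 = G² - 778 = -778 + G²)
T = 638039 (T = (-386)² + 489043 = 148996 + 489043 = 638039)
U(191) - T = (-778 + 191²) - 1*638039 = (-778 + 36481) - 638039 = 35703 - 638039 = -602336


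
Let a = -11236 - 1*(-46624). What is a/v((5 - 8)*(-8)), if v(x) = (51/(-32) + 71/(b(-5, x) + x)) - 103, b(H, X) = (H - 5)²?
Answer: -35104896/103189 ≈ -340.20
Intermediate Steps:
b(H, X) = (-5 + H)²
a = 35388 (a = -11236 + 46624 = 35388)
v(x) = -3347/32 + 71/(100 + x) (v(x) = (51/(-32) + 71/((-5 - 5)² + x)) - 103 = (51*(-1/32) + 71/((-10)² + x)) - 103 = (-51/32 + 71/(100 + x)) - 103 = -3347/32 + 71/(100 + x))
a/v((5 - 8)*(-8)) = 35388/(((-332428 - 3347*(5 - 8)*(-8))/(32*(100 + (5 - 8)*(-8))))) = 35388/(((-332428 - (-10041)*(-8))/(32*(100 - 3*(-8))))) = 35388/(((-332428 - 3347*24)/(32*(100 + 24)))) = 35388/(((1/32)*(-332428 - 80328)/124)) = 35388/(((1/32)*(1/124)*(-412756))) = 35388/(-103189/992) = 35388*(-992/103189) = -35104896/103189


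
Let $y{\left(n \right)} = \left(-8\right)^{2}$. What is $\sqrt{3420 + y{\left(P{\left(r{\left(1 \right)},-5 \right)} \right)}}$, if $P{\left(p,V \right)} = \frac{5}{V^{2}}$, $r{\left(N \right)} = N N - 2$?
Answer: $2 \sqrt{871} \approx 59.025$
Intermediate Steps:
$r{\left(N \right)} = -2 + N^{2}$ ($r{\left(N \right)} = N^{2} - 2 = -2 + N^{2}$)
$P{\left(p,V \right)} = \frac{5}{V^{2}}$
$y{\left(n \right)} = 64$
$\sqrt{3420 + y{\left(P{\left(r{\left(1 \right)},-5 \right)} \right)}} = \sqrt{3420 + 64} = \sqrt{3484} = 2 \sqrt{871}$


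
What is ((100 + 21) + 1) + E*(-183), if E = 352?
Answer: -64294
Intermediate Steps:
((100 + 21) + 1) + E*(-183) = ((100 + 21) + 1) + 352*(-183) = (121 + 1) - 64416 = 122 - 64416 = -64294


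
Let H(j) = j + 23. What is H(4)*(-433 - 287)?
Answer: -19440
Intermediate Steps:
H(j) = 23 + j
H(4)*(-433 - 287) = (23 + 4)*(-433 - 287) = 27*(-720) = -19440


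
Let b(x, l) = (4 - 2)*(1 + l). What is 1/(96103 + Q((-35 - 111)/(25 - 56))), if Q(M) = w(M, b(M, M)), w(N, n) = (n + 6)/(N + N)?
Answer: 73/7015654 ≈ 1.0405e-5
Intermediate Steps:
b(x, l) = 2 + 2*l (b(x, l) = 2*(1 + l) = 2 + 2*l)
w(N, n) = (6 + n)/(2*N) (w(N, n) = (6 + n)/((2*N)) = (6 + n)*(1/(2*N)) = (6 + n)/(2*N))
Q(M) = (8 + 2*M)/(2*M) (Q(M) = (6 + (2 + 2*M))/(2*M) = (8 + 2*M)/(2*M))
1/(96103 + Q((-35 - 111)/(25 - 56))) = 1/(96103 + (4 + (-35 - 111)/(25 - 56))/(((-35 - 111)/(25 - 56)))) = 1/(96103 + (4 - 146/(-31))/((-146/(-31)))) = 1/(96103 + (4 - 146*(-1/31))/((-146*(-1/31)))) = 1/(96103 + (4 + 146/31)/(146/31)) = 1/(96103 + (31/146)*(270/31)) = 1/(96103 + 135/73) = 1/(7015654/73) = 73/7015654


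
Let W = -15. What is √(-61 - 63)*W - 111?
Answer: -111 - 30*I*√31 ≈ -111.0 - 167.03*I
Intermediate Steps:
√(-61 - 63)*W - 111 = √(-61 - 63)*(-15) - 111 = √(-124)*(-15) - 111 = (2*I*√31)*(-15) - 111 = -30*I*√31 - 111 = -111 - 30*I*√31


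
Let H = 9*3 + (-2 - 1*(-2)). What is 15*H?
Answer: 405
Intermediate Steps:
H = 27 (H = 27 + (-2 + 2) = 27 + 0 = 27)
15*H = 15*27 = 405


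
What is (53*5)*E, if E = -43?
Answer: -11395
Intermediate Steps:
(53*5)*E = (53*5)*(-43) = 265*(-43) = -11395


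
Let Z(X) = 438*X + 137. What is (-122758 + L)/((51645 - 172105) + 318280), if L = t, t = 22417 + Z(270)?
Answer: 4514/49455 ≈ 0.091275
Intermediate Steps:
Z(X) = 137 + 438*X
t = 140814 (t = 22417 + (137 + 438*270) = 22417 + (137 + 118260) = 22417 + 118397 = 140814)
L = 140814
(-122758 + L)/((51645 - 172105) + 318280) = (-122758 + 140814)/((51645 - 172105) + 318280) = 18056/(-120460 + 318280) = 18056/197820 = 18056*(1/197820) = 4514/49455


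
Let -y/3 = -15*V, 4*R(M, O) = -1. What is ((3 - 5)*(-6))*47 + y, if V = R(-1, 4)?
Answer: 2211/4 ≈ 552.75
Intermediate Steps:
R(M, O) = -1/4 (R(M, O) = (1/4)*(-1) = -1/4)
V = -1/4 ≈ -0.25000
y = -45/4 (y = -(-45)*(-1)/4 = -3*15/4 = -45/4 ≈ -11.250)
((3 - 5)*(-6))*47 + y = ((3 - 5)*(-6))*47 - 45/4 = -2*(-6)*47 - 45/4 = 12*47 - 45/4 = 564 - 45/4 = 2211/4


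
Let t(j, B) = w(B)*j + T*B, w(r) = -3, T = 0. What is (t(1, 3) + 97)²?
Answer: 8836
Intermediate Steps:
t(j, B) = -3*j (t(j, B) = -3*j + 0*B = -3*j + 0 = -3*j)
(t(1, 3) + 97)² = (-3*1 + 97)² = (-3 + 97)² = 94² = 8836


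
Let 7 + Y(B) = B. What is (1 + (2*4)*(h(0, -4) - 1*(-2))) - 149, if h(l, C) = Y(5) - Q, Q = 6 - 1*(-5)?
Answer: -236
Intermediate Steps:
Y(B) = -7 + B
Q = 11 (Q = 6 + 5 = 11)
h(l, C) = -13 (h(l, C) = (-7 + 5) - 1*11 = -2 - 11 = -13)
(1 + (2*4)*(h(0, -4) - 1*(-2))) - 149 = (1 + (2*4)*(-13 - 1*(-2))) - 149 = (1 + 8*(-13 + 2)) - 149 = (1 + 8*(-11)) - 149 = (1 - 88) - 149 = -87 - 149 = -236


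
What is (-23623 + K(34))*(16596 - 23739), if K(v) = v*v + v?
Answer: 160238919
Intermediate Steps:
K(v) = v + v**2 (K(v) = v**2 + v = v + v**2)
(-23623 + K(34))*(16596 - 23739) = (-23623 + 34*(1 + 34))*(16596 - 23739) = (-23623 + 34*35)*(-7143) = (-23623 + 1190)*(-7143) = -22433*(-7143) = 160238919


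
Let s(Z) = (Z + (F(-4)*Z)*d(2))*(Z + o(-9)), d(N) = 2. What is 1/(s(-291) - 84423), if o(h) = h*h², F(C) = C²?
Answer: 1/9710637 ≈ 1.0298e-7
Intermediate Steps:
o(h) = h³
s(Z) = 33*Z*(-729 + Z) (s(Z) = (Z + ((-4)²*Z)*2)*(Z + (-9)³) = (Z + (16*Z)*2)*(Z - 729) = (Z + 32*Z)*(-729 + Z) = (33*Z)*(-729 + Z) = 33*Z*(-729 + Z))
1/(s(-291) - 84423) = 1/(33*(-291)*(-729 - 291) - 84423) = 1/(33*(-291)*(-1020) - 84423) = 1/(9795060 - 84423) = 1/9710637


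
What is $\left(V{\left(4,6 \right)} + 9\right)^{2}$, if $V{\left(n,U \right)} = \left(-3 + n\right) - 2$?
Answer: $64$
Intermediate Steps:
$V{\left(n,U \right)} = -5 + n$
$\left(V{\left(4,6 \right)} + 9\right)^{2} = \left(\left(-5 + 4\right) + 9\right)^{2} = \left(-1 + 9\right)^{2} = 8^{2} = 64$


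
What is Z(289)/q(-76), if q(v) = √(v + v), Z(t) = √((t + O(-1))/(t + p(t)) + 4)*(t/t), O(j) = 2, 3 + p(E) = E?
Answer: -I*√2264534/8740 ≈ -0.17218*I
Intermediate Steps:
p(E) = -3 + E
Z(t) = √(4 + (2 + t)/(-3 + 2*t)) (Z(t) = √((t + 2)/(t + (-3 + t)) + 4)*(t/t) = √((2 + t)/(-3 + 2*t) + 4)*1 = √(4 + (2 + t)/(-3 + 2*t))*1 = √(4 + (2 + t)/(-3 + 2*t)))
q(v) = √2*√v (q(v) = √(2*v) = √2*√v)
Z(289)/q(-76) = √((-10 + 9*289)/(-3 + 2*289))/((√2*√(-76))) = √((-10 + 2601)/(-3 + 578))/((√2*(2*I*√19))) = √(2591/575)/((2*I*√38)) = √((1/575)*2591)*(-I*√38/76) = √(2591/575)*(-I*√38/76) = (√59593/115)*(-I*√38/76) = -I*√2264534/8740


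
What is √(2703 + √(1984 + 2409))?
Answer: √(2703 + √4393) ≈ 52.624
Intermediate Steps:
√(2703 + √(1984 + 2409)) = √(2703 + √4393)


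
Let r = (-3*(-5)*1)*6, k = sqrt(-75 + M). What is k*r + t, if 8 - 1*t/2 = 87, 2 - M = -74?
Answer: -68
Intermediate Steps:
M = 76 (M = 2 - 1*(-74) = 2 + 74 = 76)
k = 1 (k = sqrt(-75 + 76) = sqrt(1) = 1)
t = -158 (t = 16 - 2*87 = 16 - 174 = -158)
r = 90 (r = (15*1)*6 = 15*6 = 90)
k*r + t = 1*90 - 158 = 90 - 158 = -68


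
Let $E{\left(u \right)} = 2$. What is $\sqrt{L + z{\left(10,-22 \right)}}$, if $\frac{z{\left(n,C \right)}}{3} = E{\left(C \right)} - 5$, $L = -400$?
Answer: $i \sqrt{409} \approx 20.224 i$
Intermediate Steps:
$z{\left(n,C \right)} = -9$ ($z{\left(n,C \right)} = 3 \left(2 - 5\right) = 3 \left(-3\right) = -9$)
$\sqrt{L + z{\left(10,-22 \right)}} = \sqrt{-400 - 9} = \sqrt{-409} = i \sqrt{409}$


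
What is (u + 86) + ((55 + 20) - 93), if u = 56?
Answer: 124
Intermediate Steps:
(u + 86) + ((55 + 20) - 93) = (56 + 86) + ((55 + 20) - 93) = 142 + (75 - 93) = 142 - 18 = 124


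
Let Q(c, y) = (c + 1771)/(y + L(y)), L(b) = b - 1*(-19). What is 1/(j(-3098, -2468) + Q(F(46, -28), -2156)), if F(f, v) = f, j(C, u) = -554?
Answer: -4293/2380139 ≈ -0.0018037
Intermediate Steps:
L(b) = 19 + b (L(b) = b + 19 = 19 + b)
Q(c, y) = (1771 + c)/(19 + 2*y) (Q(c, y) = (c + 1771)/(y + (19 + y)) = (1771 + c)/(19 + 2*y))
1/(j(-3098, -2468) + Q(F(46, -28), -2156)) = 1/(-554 + (1771 + 46)/(19 + 2*(-2156))) = 1/(-554 + 1817/(19 - 4312)) = 1/(-554 + 1817/(-4293)) = 1/(-554 - 1/4293*1817) = 1/(-554 - 1817/4293) = 1/(-2380139/4293) = -4293/2380139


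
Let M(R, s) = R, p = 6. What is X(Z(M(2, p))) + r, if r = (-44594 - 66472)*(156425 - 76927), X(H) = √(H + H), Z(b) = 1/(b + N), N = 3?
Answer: -8829524868 + √10/5 ≈ -8.8295e+9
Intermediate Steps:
Z(b) = 1/(3 + b) (Z(b) = 1/(b + 3) = 1/(3 + b))
X(H) = √2*√H (X(H) = √(2*H) = √2*√H)
r = -8829524868 (r = -111066*79498 = -8829524868)
X(Z(M(2, p))) + r = √2*√(1/(3 + 2)) - 8829524868 = √2*√(1/5) - 8829524868 = √2*√(⅕) - 8829524868 = √2*(√5/5) - 8829524868 = √10/5 - 8829524868 = -8829524868 + √10/5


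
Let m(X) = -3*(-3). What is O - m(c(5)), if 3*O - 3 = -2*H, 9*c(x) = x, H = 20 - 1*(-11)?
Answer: -86/3 ≈ -28.667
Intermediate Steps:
H = 31 (H = 20 + 11 = 31)
c(x) = x/9
O = -59/3 (O = 1 + (-2*31)/3 = 1 + (⅓)*(-62) = 1 - 62/3 = -59/3 ≈ -19.667)
m(X) = 9
O - m(c(5)) = -59/3 - 1*9 = -59/3 - 9 = -86/3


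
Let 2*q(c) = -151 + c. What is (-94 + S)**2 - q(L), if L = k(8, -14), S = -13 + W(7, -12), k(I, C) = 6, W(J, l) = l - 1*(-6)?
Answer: 25683/2 ≈ 12842.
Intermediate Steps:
W(J, l) = 6 + l (W(J, l) = l + 6 = 6 + l)
S = -19 (S = -13 + (6 - 12) = -13 - 6 = -19)
L = 6
q(c) = -151/2 + c/2 (q(c) = (-151 + c)/2 = -151/2 + c/2)
(-94 + S)**2 - q(L) = (-94 - 19)**2 - (-151/2 + (1/2)*6) = (-113)**2 - (-151/2 + 3) = 12769 - 1*(-145/2) = 12769 + 145/2 = 25683/2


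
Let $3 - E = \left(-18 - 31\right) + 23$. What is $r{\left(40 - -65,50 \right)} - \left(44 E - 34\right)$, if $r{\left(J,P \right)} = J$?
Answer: $-1137$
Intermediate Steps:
$E = 29$ ($E = 3 - \left(\left(-18 - 31\right) + 23\right) = 3 - \left(-49 + 23\right) = 3 - -26 = 3 + 26 = 29$)
$r{\left(40 - -65,50 \right)} - \left(44 E - 34\right) = \left(40 - -65\right) - \left(44 \cdot 29 - 34\right) = \left(40 + 65\right) - \left(1276 - 34\right) = 105 - 1242 = -1137$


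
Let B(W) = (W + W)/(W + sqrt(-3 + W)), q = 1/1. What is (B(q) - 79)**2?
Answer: (6553*I + 12166*sqrt(2))/(I + 2*sqrt(2)) ≈ 6135.2 + 147.71*I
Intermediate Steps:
q = 1
B(W) = 2*W/(W + sqrt(-3 + W)) (B(W) = (2*W)/(W + sqrt(-3 + W)) = 2*W/(W + sqrt(-3 + W)))
(B(q) - 79)**2 = (2*1/(1 + sqrt(-3 + 1)) - 79)**2 = (2*1/(1 + sqrt(-2)) - 79)**2 = (2*1/(1 + I*sqrt(2)) - 79)**2 = (2/(1 + I*sqrt(2)) - 79)**2 = (-79 + 2/(1 + I*sqrt(2)))**2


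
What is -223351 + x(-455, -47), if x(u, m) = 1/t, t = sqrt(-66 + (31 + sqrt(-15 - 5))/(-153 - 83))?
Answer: -223351 + 2*sqrt(59)/sqrt(-15607 - 2*I*sqrt(5)) ≈ -2.2335e+5 + 0.12297*I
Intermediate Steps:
t = sqrt(-15607/236 - I*sqrt(5)/118) (t = sqrt(-66 + (31 + sqrt(-20))/(-236)) = sqrt(-66 + (31 + 2*I*sqrt(5))*(-1/236)) = sqrt(-66 + (-31/236 - I*sqrt(5)/118)) = sqrt(-15607/236 - I*sqrt(5)/118) ≈ 0.0012 - 8.1321*I)
x(u, m) = 118/sqrt(-920813 - 118*I*sqrt(5)) (x(u, m) = 1/(sqrt(-920813 - 118*I*sqrt(5))/118) = 118/sqrt(-920813 - 118*I*sqrt(5)))
-223351 + x(-455, -47) = -223351 + 2*sqrt(59)/sqrt(-15607 - 2*I*sqrt(5))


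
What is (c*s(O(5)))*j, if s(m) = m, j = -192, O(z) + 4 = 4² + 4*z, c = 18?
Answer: -110592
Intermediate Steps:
O(z) = 12 + 4*z (O(z) = -4 + (4² + 4*z) = -4 + (16 + 4*z) = 12 + 4*z)
(c*s(O(5)))*j = (18*(12 + 4*5))*(-192) = (18*(12 + 20))*(-192) = (18*32)*(-192) = 576*(-192) = -110592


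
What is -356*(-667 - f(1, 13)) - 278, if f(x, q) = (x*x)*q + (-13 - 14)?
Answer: 232190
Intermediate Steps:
f(x, q) = -27 + q*x**2 (f(x, q) = x**2*q - 27 = q*x**2 - 27 = -27 + q*x**2)
-356*(-667 - f(1, 13)) - 278 = -356*(-667 - (-27 + 13*1**2)) - 278 = -356*(-667 - (-27 + 13*1)) - 278 = -356*(-667 - (-27 + 13)) - 278 = -356*(-667 - 1*(-14)) - 278 = -356*(-667 + 14) - 278 = -356*(-653) - 278 = 232468 - 278 = 232190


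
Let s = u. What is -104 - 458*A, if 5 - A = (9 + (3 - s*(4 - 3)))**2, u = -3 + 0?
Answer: 100656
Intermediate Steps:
u = -3
s = -3
A = -220 (A = 5 - (9 + (3 - (-3)*(4 - 3)))**2 = 5 - (9 + (3 - (-3)))**2 = 5 - (9 + (3 - 1*(-3)))**2 = 5 - (9 + (3 + 3))**2 = 5 - (9 + 6)**2 = 5 - 1*15**2 = 5 - 1*225 = 5 - 225 = -220)
-104 - 458*A = -104 - 458*(-220) = -104 + 100760 = 100656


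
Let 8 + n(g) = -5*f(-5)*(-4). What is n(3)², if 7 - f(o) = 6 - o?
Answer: 7744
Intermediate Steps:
f(o) = 1 + o (f(o) = 7 - (6 - o) = 7 + (-6 + o) = 1 + o)
n(g) = -88 (n(g) = -8 - 5*(1 - 5)*(-4) = -8 - 5*(-4)*(-4) = -8 + 20*(-4) = -8 - 80 = -88)
n(3)² = (-88)² = 7744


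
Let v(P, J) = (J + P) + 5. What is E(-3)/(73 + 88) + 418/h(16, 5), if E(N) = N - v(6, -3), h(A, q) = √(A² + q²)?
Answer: -11/161 + 418*√281/281 ≈ 24.867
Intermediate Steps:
v(P, J) = 5 + J + P
E(N) = -8 + N (E(N) = N - (5 - 3 + 6) = N - 1*8 = N - 8 = -8 + N)
E(-3)/(73 + 88) + 418/h(16, 5) = (-8 - 3)/(73 + 88) + 418/(√(16² + 5²)) = -11/161 + 418/(√(256 + 25)) = -11*1/161 + 418/(√281) = -11/161 + 418*(√281/281) = -11/161 + 418*√281/281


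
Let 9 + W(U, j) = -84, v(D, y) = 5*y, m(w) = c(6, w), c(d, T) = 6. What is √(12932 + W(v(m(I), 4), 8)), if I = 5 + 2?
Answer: √12839 ≈ 113.31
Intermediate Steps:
I = 7
m(w) = 6
W(U, j) = -93 (W(U, j) = -9 - 84 = -93)
√(12932 + W(v(m(I), 4), 8)) = √(12932 - 93) = √12839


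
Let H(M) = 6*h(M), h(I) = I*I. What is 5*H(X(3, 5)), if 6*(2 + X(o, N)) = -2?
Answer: 490/3 ≈ 163.33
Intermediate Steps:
h(I) = I²
X(o, N) = -7/3 (X(o, N) = -2 + (⅙)*(-2) = -2 - ⅓ = -7/3)
H(M) = 6*M²
5*H(X(3, 5)) = 5*(6*(-7/3)²) = 5*(6*(49/9)) = 5*(98/3) = 490/3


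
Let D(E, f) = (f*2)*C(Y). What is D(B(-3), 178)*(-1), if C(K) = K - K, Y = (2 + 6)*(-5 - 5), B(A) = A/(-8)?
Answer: 0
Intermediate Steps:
B(A) = -A/8 (B(A) = A*(-⅛) = -A/8)
Y = -80 (Y = 8*(-10) = -80)
C(K) = 0
D(E, f) = 0 (D(E, f) = (f*2)*0 = (2*f)*0 = 0)
D(B(-3), 178)*(-1) = 0*(-1) = 0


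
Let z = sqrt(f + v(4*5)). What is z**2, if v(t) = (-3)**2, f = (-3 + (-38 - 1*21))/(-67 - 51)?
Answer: 562/59 ≈ 9.5254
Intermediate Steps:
f = 31/59 (f = (-3 + (-38 - 21))/(-118) = (-3 - 59)*(-1/118) = -62*(-1/118) = 31/59 ≈ 0.52542)
v(t) = 9
z = sqrt(33158)/59 (z = sqrt(31/59 + 9) = sqrt(562/59) = sqrt(33158)/59 ≈ 3.0863)
z**2 = (sqrt(33158)/59)**2 = 562/59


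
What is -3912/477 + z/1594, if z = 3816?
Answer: -735916/126723 ≈ -5.8073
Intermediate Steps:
-3912/477 + z/1594 = -3912/477 + 3816/1594 = -3912*1/477 + 3816*(1/1594) = -1304/159 + 1908/797 = -735916/126723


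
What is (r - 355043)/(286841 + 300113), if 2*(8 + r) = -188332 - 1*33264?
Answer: -465849/586954 ≈ -0.79367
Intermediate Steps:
r = -110806 (r = -8 + (-188332 - 1*33264)/2 = -8 + (-188332 - 33264)/2 = -8 + (½)*(-221596) = -8 - 110798 = -110806)
(r - 355043)/(286841 + 300113) = (-110806 - 355043)/(286841 + 300113) = -465849/586954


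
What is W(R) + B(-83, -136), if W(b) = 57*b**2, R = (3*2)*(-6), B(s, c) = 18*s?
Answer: 72378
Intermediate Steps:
R = -36 (R = 6*(-6) = -36)
W(R) + B(-83, -136) = 57*(-36)**2 + 18*(-83) = 57*1296 - 1494 = 73872 - 1494 = 72378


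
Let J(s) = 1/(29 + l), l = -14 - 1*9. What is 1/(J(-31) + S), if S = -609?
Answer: -6/3653 ≈ -0.0016425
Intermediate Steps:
l = -23 (l = -14 - 9 = -23)
J(s) = ⅙ (J(s) = 1/(29 - 23) = 1/6 = ⅙)
1/(J(-31) + S) = 1/(⅙ - 609) = 1/(-3653/6) = -6/3653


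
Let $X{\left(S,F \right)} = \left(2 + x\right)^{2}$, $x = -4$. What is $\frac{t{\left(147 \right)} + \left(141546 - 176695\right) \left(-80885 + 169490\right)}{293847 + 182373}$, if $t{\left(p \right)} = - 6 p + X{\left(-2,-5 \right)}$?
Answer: $- \frac{3114378023}{476220} \approx -6539.8$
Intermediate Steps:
$X{\left(S,F \right)} = 4$ ($X{\left(S,F \right)} = \left(2 - 4\right)^{2} = \left(-2\right)^{2} = 4$)
$t{\left(p \right)} = 4 - 6 p$ ($t{\left(p \right)} = - 6 p + 4 = 4 - 6 p$)
$\frac{t{\left(147 \right)} + \left(141546 - 176695\right) \left(-80885 + 169490\right)}{293847 + 182373} = \frac{\left(4 - 882\right) + \left(141546 - 176695\right) \left(-80885 + 169490\right)}{293847 + 182373} = \frac{\left(4 - 882\right) - 3114377145}{476220} = \left(-878 - 3114377145\right) \frac{1}{476220} = \left(-3114378023\right) \frac{1}{476220} = - \frac{3114378023}{476220}$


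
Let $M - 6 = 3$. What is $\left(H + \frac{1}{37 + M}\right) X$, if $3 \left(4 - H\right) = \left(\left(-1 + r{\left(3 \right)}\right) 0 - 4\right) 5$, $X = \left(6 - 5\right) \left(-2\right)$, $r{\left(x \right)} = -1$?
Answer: $- \frac{1475}{69} \approx -21.377$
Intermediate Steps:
$M = 9$ ($M = 6 + 3 = 9$)
$X = -2$ ($X = 1 \left(-2\right) = -2$)
$H = \frac{32}{3}$ ($H = 4 - \frac{\left(\left(-1 - 1\right) 0 - 4\right) 5}{3} = 4 - \frac{\left(\left(-2\right) 0 - 4\right) 5}{3} = 4 - \frac{\left(0 - 4\right) 5}{3} = 4 - \frac{\left(-4\right) 5}{3} = 4 - - \frac{20}{3} = 4 + \frac{20}{3} = \frac{32}{3} \approx 10.667$)
$\left(H + \frac{1}{37 + M}\right) X = \left(\frac{32}{3} + \frac{1}{37 + 9}\right) \left(-2\right) = \left(\frac{32}{3} + \frac{1}{46}\right) \left(-2\right) = \frac{1475}{138} \left(-2\right) = - \frac{1475}{69}$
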